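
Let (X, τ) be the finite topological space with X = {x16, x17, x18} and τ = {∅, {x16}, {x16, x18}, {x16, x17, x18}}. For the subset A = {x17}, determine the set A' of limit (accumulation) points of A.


A' = ∅

For each x ∈ X, list the open sets U ∈ τ with x ∈ U, then check whether U ∩ (A ∖ {x}) ≠ ∅ for every such U.
  x = x16: open {x16} ∋ x has {x16} ∩ (A ∖ {x16}) = ∅, so x is NOT a limit point.
  x = x17: open {x16, x17, x18} ∋ x has {x16, x17, x18} ∩ (A ∖ {x17}) = ∅, so x is NOT a limit point.
  x = x18: open {x16, x18} ∋ x has {x16, x18} ∩ (A ∖ {x18}) = ∅, so x is NOT a limit point.
Collecting: A' = ∅.


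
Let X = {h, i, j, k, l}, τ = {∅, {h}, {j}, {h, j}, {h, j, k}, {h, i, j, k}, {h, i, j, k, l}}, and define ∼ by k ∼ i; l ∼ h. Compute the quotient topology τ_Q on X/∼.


X/∼ = {[h=l], [i=k], [j]}; |τ_Q| = 3.

Equivalence classes: [h=l], [i=k], [j].
Quotient map π: X → X/∼ sends h ↦ [h=l], i ↦ [i=k], j ↦ [j], k ↦ [i=k], l ↦ [h=l].
For each subset V ⊆ X/∼, compute π^{-1}(V) ⊆ X and check whether π^{-1}(V) ∈ τ. V is open in τ_Q iff π^{-1}(V) ∈ τ.
  V = {}: π^{-1}(V) = ∅ ∈ τ ✓.
  V = {[h=l]}: π^{-1}(V) = {h, l} ∉ τ ✗.
  V = {[i=k]}: π^{-1}(V) = {i, k} ∉ τ ✗.
  V = {[h=l], [i=k]}: π^{-1}(V) = {h, i, k, l} ∉ τ ✗.
  V = {[j]}: π^{-1}(V) = {j} ∈ τ ✓.
  V = {[h=l], [j]}: π^{-1}(V) = {h, j, l} ∉ τ ✗.
  V = {[i=k], [j]}: π^{-1}(V) = {i, j, k} ∉ τ ✗.
  V = {[h=l], [i=k], [j]}: π^{-1}(V) = {h, i, j, k, l} ∈ τ ✓.
Open sets in the quotient: τ_Q = {{}, {[j]}, {[h=l], [i=k], [j]}} (3 elements).


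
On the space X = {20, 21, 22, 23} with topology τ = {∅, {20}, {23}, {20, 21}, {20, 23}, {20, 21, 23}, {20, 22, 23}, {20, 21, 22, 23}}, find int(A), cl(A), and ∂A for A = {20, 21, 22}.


int(A) = {20, 21}, cl(A) = {20, 21, 22}, ∂A = {22}.

Closed sets in (X, τ) are complements of opens:
  closed(X, τ) = {∅, {21}, {22}, {21, 22}, {22, 23}, {20, 21, 22}, {21, 22, 23}, {20, 21, 22, 23}}.
int(A) = ⋃ {U ∈ τ : U ⊆ A}. Opens contained in A: ∅, {20}, {20, 21}.
Taking the union of these: int(A) = {20, 21}.
cl(A) = ⋂ {C closed : A ⊆ C}. Closed sets containing A: {20, 21, 22}, {20, 21, 22, 23}.
Intersecting these: cl(A) = {20, 21, 22}.
∂A = cl(A) ∖ int(A) = {20, 21, 22} ∖ {20, 21} = {22}.


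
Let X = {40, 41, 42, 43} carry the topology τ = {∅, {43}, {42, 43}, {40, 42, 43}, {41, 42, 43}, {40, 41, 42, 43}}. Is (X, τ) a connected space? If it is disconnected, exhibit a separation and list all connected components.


(X, τ) is connected.

Find clopen sets (U ∈ τ with X ∖ U ∈ τ):
  U = ∅, X ∖ U = {40, 41, 42, 43} — both open, so U is clopen.
  U = {40, 41, 42, 43}, X ∖ U = ∅ — both open, so U is clopen.
Only trivial clopens (∅ and X) exist, so (X, τ) is connected.
Compute connected components by grouping points that agree on all clopens:
  component: {40, 41, 42, 43}


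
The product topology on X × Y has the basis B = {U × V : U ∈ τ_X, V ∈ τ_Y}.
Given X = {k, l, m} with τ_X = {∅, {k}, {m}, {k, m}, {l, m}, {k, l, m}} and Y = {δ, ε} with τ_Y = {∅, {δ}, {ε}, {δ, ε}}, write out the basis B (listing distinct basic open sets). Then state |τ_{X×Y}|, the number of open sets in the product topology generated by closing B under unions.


Basis B = {∅ × ∅, {k} × {δ}, {k} × {ε}, {m} × {δ}, {m} × {ε}, {k} × {δ, ε}, {k, m} × {δ}, {k, m} × {ε}, {l, m} × {δ}, {l, m} × {ε}, {m} × {δ, ε}, {k, l, m} × {δ}, {k, l, m} × {ε}, {k, m} × {δ, ε}, {l, m} × {δ, ε}, {k, l, m} × {δ, ε}}; |τ_{X×Y}| = 36.

Enumerate products U × V with U ∈ τ_X, V ∈ τ_Y (deduplicated):
  ∅ × ∅ = {} (∅)
  {k} × {δ} = {(k,δ)}
  {k} × {ε} = {(k,ε)}
  {m} × {δ} = {(m,δ)}
  {m} × {ε} = {(m,ε)}
  {k} × {δ, ε} = {(k,δ), (k,ε)}
  {k, m} × {δ} = {(k,δ), (m,δ)}
  {k, m} × {ε} = {(k,ε), (m,ε)}
  {l, m} × {δ} = {(l,δ), (m,δ)}
  {l, m} × {ε} = {(l,ε), (m,ε)}
  {m} × {δ, ε} = {(m,δ), (m,ε)}
  {k, l, m} × {δ} = {(k,δ), (l,δ), (m,δ)}
  {k, l, m} × {ε} = {(k,ε), (l,ε), (m,ε)}
  {k, m} × {δ, ε} = {(k,δ), (k,ε), (m,δ), (m,ε)}
  {l, m} × {δ, ε} = {(l,δ), (l,ε), (m,δ), (m,ε)}
  {k, l, m} × {δ, ε} = {(k,δ), (k,ε), (l,δ), (l,ε), (m,δ), (m,ε)}
These 16 distinct sets form the basis B.
Close under arbitrary unions to get τ_{X×Y}; counting gives |τ_{X×Y}| = 36.


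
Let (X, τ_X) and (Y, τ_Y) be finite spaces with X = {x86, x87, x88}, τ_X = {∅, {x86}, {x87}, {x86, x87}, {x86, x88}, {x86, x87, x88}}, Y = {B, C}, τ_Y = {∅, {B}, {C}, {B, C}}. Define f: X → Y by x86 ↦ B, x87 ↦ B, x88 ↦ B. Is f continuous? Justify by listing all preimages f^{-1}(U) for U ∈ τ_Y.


f IS continuous.

Compute f^{-1}(U) for each U ∈ τ_Y:
  U = ∅: f^{-1}(U) = ∅ ∈ τ_X ✓.
  U = {B}: f^{-1}(U) = {x86, x87, x88} ∈ τ_X ✓.
  U = {C}: f^{-1}(U) = ∅ ∈ τ_X ✓.
  U = {B, C}: f^{-1}(U) = {x86, x87, x88} ∈ τ_X ✓.
Every preimage lies in τ_X, so f IS continuous.


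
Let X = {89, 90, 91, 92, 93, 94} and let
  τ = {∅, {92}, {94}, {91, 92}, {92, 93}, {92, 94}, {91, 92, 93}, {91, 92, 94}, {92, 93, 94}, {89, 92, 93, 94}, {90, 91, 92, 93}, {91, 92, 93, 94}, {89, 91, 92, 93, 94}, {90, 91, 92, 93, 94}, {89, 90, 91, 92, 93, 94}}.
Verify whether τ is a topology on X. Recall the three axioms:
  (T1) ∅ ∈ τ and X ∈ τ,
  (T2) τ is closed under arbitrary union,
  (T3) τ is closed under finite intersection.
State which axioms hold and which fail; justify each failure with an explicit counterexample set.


τ IS a topology on X.

Axiom (T1): ∅ ∈ τ? Yes; X ∈ τ? Yes.
Axiom (T2/T3): check pairwise unions and intersections of members of τ.
All pairwise intersections and unions checked — each lies in τ. Therefore τ satisfies (T1), (T2), (T3): it IS a topology on X.


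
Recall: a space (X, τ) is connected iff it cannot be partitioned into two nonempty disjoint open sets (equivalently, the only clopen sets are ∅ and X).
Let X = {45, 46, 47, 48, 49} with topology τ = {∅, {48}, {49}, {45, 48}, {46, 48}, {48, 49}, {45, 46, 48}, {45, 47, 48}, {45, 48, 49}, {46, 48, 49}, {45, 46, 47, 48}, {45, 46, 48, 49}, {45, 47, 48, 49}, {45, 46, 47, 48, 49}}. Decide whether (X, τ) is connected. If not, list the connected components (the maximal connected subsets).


(X, τ) is disconnected; components = [{49}, {45, 46, 47, 48}].

Find clopen sets (U ∈ τ with X ∖ U ∈ τ):
  U = ∅, X ∖ U = {45, 46, 47, 48, 49} — both open, so U is clopen.
  U = {49}, X ∖ U = {45, 46, 47, 48} — both open, so U is clopen.
  U = {45, 46, 47, 48}, X ∖ U = {49} — both open, so U is clopen.
  U = {45, 46, 47, 48, 49}, X ∖ U = ∅ — both open, so U is clopen.
Nontrivial clopen(s) exist: e.g. {49}. So (X, τ) is disconnected.
Compute connected components by grouping points that agree on all clopens:
  component: {49}
  component: {45, 46, 47, 48}


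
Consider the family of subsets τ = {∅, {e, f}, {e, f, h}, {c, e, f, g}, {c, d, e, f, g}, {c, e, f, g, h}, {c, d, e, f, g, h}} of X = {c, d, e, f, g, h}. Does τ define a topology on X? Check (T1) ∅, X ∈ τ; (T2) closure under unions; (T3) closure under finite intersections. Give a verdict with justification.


τ IS a topology on X.

Axiom (T1): ∅ ∈ τ? Yes; X ∈ τ? Yes.
Axiom (T2/T3): check pairwise unions and intersections of members of τ.
All pairwise intersections and unions checked — each lies in τ. Therefore τ satisfies (T1), (T2), (T3): it IS a topology on X.


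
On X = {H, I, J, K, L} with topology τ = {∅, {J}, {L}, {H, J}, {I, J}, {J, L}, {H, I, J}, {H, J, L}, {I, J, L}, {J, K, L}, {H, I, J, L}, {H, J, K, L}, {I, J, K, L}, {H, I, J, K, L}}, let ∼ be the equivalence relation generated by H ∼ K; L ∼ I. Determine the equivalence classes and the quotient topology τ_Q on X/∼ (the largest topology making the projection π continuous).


X/∼ = {[H=K], [I=L], [J]}; |τ_Q| = 4.

Equivalence classes: [H=K], [I=L], [J].
Quotient map π: X → X/∼ sends H ↦ [H=K], I ↦ [I=L], J ↦ [J], K ↦ [H=K], L ↦ [I=L].
For each subset V ⊆ X/∼, compute π^{-1}(V) ⊆ X and check whether π^{-1}(V) ∈ τ. V is open in τ_Q iff π^{-1}(V) ∈ τ.
  V = {}: π^{-1}(V) = ∅ ∈ τ ✓.
  V = {[H=K]}: π^{-1}(V) = {H, K} ∉ τ ✗.
  V = {[I=L]}: π^{-1}(V) = {I, L} ∉ τ ✗.
  V = {[H=K], [I=L]}: π^{-1}(V) = {H, I, K, L} ∉ τ ✗.
  V = {[J]}: π^{-1}(V) = {J} ∈ τ ✓.
  V = {[H=K], [J]}: π^{-1}(V) = {H, J, K} ∉ τ ✗.
  V = {[I=L], [J]}: π^{-1}(V) = {I, J, L} ∈ τ ✓.
  V = {[H=K], [I=L], [J]}: π^{-1}(V) = {H, I, J, K, L} ∈ τ ✓.
Open sets in the quotient: τ_Q = {{}, {[J]}, {[I=L], [J]}, {[H=K], [I=L], [J]}} (4 elements).


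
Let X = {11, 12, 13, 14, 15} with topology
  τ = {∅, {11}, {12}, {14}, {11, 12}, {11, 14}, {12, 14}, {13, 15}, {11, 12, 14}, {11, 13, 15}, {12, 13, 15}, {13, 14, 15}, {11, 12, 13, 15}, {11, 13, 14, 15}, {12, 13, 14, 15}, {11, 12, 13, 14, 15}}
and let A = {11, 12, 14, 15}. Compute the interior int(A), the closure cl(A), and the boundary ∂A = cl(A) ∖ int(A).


int(A) = {11, 12, 14}, cl(A) = {11, 12, 13, 14, 15}, ∂A = {13, 15}.

Closed sets in (X, τ) are complements of opens:
  closed(X, τ) = {∅, {11}, {12}, {14}, {11, 12}, {11, 14}, {12, 14}, {13, 15}, {11, 12, 14}, {11, 13, 15}, {12, 13, 15}, {13, 14, 15}, {11, 12, 13, 15}, {11, 13, 14, 15}, {12, 13, 14, 15}, {11, 12, 13, 14, 15}}.
int(A) = ⋃ {U ∈ τ : U ⊆ A}. Opens contained in A: ∅, {11}, {12}, {14}, {11, 12}, {11, 14}, {12, 14}, {11, 12, 14}.
Taking the union of these: int(A) = {11, 12, 14}.
cl(A) = ⋂ {C closed : A ⊆ C}. Closed sets containing A: {11, 12, 13, 14, 15}.
Intersecting these: cl(A) = {11, 12, 13, 14, 15}.
∂A = cl(A) ∖ int(A) = {11, 12, 13, 14, 15} ∖ {11, 12, 14} = {13, 15}.


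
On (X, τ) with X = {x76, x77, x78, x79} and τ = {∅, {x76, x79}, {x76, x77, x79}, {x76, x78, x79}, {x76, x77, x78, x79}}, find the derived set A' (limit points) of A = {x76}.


A' = {x77, x78, x79}

For each x ∈ X, list the open sets U ∈ τ with x ∈ U, then check whether U ∩ (A ∖ {x}) ≠ ∅ for every such U.
  x = x76: open {x76, x79} ∋ x has {x76, x79} ∩ (A ∖ {x76}) = ∅, so x is NOT a limit point.
  x = x77: opens ∋ x are {x76, x77, x79}, {x76, x77, x78, x79}; each meets A ∖ {x77}, so x IS a limit point.
  x = x78: opens ∋ x are {x76, x78, x79}, {x76, x77, x78, x79}; each meets A ∖ {x78}, so x IS a limit point.
  x = x79: opens ∋ x are {x76, x79}, {x76, x77, x79}, {x76, x78, x79}, {x76, x77, x78, x79}; each meets A ∖ {x79}, so x IS a limit point.
Collecting: A' = {x77, x78, x79}.


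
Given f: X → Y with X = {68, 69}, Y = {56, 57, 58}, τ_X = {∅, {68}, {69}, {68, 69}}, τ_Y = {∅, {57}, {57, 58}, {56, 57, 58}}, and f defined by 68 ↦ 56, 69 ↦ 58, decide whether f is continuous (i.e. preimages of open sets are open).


f IS continuous.

Compute f^{-1}(U) for each U ∈ τ_Y:
  U = ∅: f^{-1}(U) = ∅ ∈ τ_X ✓.
  U = {57}: f^{-1}(U) = ∅ ∈ τ_X ✓.
  U = {57, 58}: f^{-1}(U) = {69} ∈ τ_X ✓.
  U = {56, 57, 58}: f^{-1}(U) = {68, 69} ∈ τ_X ✓.
Every preimage lies in τ_X, so f IS continuous.


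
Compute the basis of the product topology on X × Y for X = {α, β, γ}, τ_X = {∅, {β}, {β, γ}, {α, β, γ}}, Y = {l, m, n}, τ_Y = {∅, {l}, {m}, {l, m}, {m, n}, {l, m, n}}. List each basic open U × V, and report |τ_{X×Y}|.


Basis B = {∅ × ∅, {β} × {l}, {β} × {m}, {β} × {l, m}, {β, γ} × {l}, {β} × {m, n}, {β, γ} × {m}, {α, β, γ} × {l}, {α, β, γ} × {m}, {β} × {l, m, n}, {β, γ} × {l, m}, {β, γ} × {m, n}, {α, β, γ} × {l, m}, {α, β, γ} × {m, n}, {β, γ} × {l, m, n}, {α, β, γ} × {l, m, n}}; |τ_{X×Y}| = 40.

Enumerate products U × V with U ∈ τ_X, V ∈ τ_Y (deduplicated):
  ∅ × ∅ = {} (∅)
  {β} × {l} = {(β,l)}
  {β} × {m} = {(β,m)}
  {β} × {l, m} = {(β,l), (β,m)}
  {β, γ} × {l} = {(β,l), (γ,l)}
  {β} × {m, n} = {(β,m), (β,n)}
  {β, γ} × {m} = {(β,m), (γ,m)}
  {α, β, γ} × {l} = {(α,l), (β,l), (γ,l)}
  {α, β, γ} × {m} = {(α,m), (β,m), (γ,m)}
  {β} × {l, m, n} = {(β,l), (β,m), (β,n)}
  {β, γ} × {l, m} = {(β,l), (β,m), (γ,l), (γ,m)}
  {β, γ} × {m, n} = {(β,m), (β,n), (γ,m), (γ,n)}
  {α, β, γ} × {l, m} = {(α,l), (α,m), (β,l), (β,m), (γ,l), (γ,m)}
  {α, β, γ} × {m, n} = {(α,m), (α,n), (β,m), (β,n), (γ,m), (γ,n)}
  {β, γ} × {l, m, n} = {(β,l), (β,m), (β,n), (γ,l), (γ,m), (γ,n)}
  {α, β, γ} × {l, m, n} = {(α,l), (α,m), (α,n), (β,l), (β,m), (β,n), (γ,l), (γ,m), (γ,n)}
These 16 distinct sets form the basis B.
Close under arbitrary unions to get τ_{X×Y}; counting gives |τ_{X×Y}| = 40.


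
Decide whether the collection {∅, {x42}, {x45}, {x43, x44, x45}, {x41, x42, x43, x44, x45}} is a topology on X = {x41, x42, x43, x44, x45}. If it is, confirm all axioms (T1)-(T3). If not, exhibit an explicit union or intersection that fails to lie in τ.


τ is NOT a topology on X.

Axiom (T1): ∅ ∈ τ? Yes; X ∈ τ? Yes.
Axiom (T2/T3): check pairwise unions and intersections of members of τ.
Counterexample for (T2): {x42} ∪ {x45} = {x42, x45} ∉ τ. Therefore τ is NOT a topology.


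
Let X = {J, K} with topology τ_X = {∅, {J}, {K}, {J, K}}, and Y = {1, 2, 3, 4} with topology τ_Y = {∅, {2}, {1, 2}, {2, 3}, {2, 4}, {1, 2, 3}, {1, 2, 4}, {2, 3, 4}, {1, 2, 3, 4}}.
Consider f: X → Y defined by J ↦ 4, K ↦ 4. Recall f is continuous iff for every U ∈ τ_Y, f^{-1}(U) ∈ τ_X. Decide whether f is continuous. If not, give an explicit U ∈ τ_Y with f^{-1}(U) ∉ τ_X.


f IS continuous.

Compute f^{-1}(U) for each U ∈ τ_Y:
  U = ∅: f^{-1}(U) = ∅ ∈ τ_X ✓.
  U = {2}: f^{-1}(U) = ∅ ∈ τ_X ✓.
  U = {1, 2}: f^{-1}(U) = ∅ ∈ τ_X ✓.
  U = {2, 3}: f^{-1}(U) = ∅ ∈ τ_X ✓.
  U = {2, 4}: f^{-1}(U) = {J, K} ∈ τ_X ✓.
  U = {1, 2, 3}: f^{-1}(U) = ∅ ∈ τ_X ✓.
  U = {1, 2, 4}: f^{-1}(U) = {J, K} ∈ τ_X ✓.
  U = {2, 3, 4}: f^{-1}(U) = {J, K} ∈ τ_X ✓.
  U = {1, 2, 3, 4}: f^{-1}(U) = {J, K} ∈ τ_X ✓.
Every preimage lies in τ_X, so f IS continuous.


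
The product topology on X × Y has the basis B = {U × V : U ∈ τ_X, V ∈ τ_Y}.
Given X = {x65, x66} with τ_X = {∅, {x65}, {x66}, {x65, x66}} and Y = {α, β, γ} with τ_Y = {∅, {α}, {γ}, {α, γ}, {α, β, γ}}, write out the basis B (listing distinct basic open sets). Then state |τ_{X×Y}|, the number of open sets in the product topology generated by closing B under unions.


Basis B = {∅ × ∅, {x65} × {α}, {x65} × {γ}, {x66} × {α}, {x66} × {γ}, {x65} × {α, γ}, {x65, x66} × {α}, {x65, x66} × {γ}, {x66} × {α, γ}, {x65} × {α, β, γ}, {x66} × {α, β, γ}, {x65, x66} × {α, γ}, {x65, x66} × {α, β, γ}}; |τ_{X×Y}| = 25.

Enumerate products U × V with U ∈ τ_X, V ∈ τ_Y (deduplicated):
  ∅ × ∅ = {} (∅)
  {x65} × {α} = {(x65,α)}
  {x65} × {γ} = {(x65,γ)}
  {x66} × {α} = {(x66,α)}
  {x66} × {γ} = {(x66,γ)}
  {x65} × {α, γ} = {(x65,α), (x65,γ)}
  {x65, x66} × {α} = {(x65,α), (x66,α)}
  {x65, x66} × {γ} = {(x65,γ), (x66,γ)}
  {x66} × {α, γ} = {(x66,α), (x66,γ)}
  {x65} × {α, β, γ} = {(x65,α), (x65,β), (x65,γ)}
  {x66} × {α, β, γ} = {(x66,α), (x66,β), (x66,γ)}
  {x65, x66} × {α, γ} = {(x65,α), (x65,γ), (x66,α), (x66,γ)}
  {x65, x66} × {α, β, γ} = {(x65,α), (x65,β), (x65,γ), (x66,α), (x66,β), (x66,γ)}
These 13 distinct sets form the basis B.
Close under arbitrary unions to get τ_{X×Y}; counting gives |τ_{X×Y}| = 25.


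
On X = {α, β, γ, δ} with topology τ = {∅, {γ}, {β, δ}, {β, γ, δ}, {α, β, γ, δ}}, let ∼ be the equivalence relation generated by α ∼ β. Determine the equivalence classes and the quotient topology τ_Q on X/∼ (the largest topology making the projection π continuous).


X/∼ = {[α=β], [γ], [δ]}; |τ_Q| = 3.

Equivalence classes: [α=β], [γ], [δ].
Quotient map π: X → X/∼ sends α ↦ [α=β], β ↦ [α=β], γ ↦ [γ], δ ↦ [δ].
For each subset V ⊆ X/∼, compute π^{-1}(V) ⊆ X and check whether π^{-1}(V) ∈ τ. V is open in τ_Q iff π^{-1}(V) ∈ τ.
  V = {}: π^{-1}(V) = ∅ ∈ τ ✓.
  V = {[α=β]}: π^{-1}(V) = {α, β} ∉ τ ✗.
  V = {[γ]}: π^{-1}(V) = {γ} ∈ τ ✓.
  V = {[α=β], [γ]}: π^{-1}(V) = {α, β, γ} ∉ τ ✗.
  V = {[δ]}: π^{-1}(V) = {δ} ∉ τ ✗.
  V = {[α=β], [δ]}: π^{-1}(V) = {α, β, δ} ∉ τ ✗.
  V = {[γ], [δ]}: π^{-1}(V) = {γ, δ} ∉ τ ✗.
  V = {[α=β], [γ], [δ]}: π^{-1}(V) = {α, β, γ, δ} ∈ τ ✓.
Open sets in the quotient: τ_Q = {{}, {[γ]}, {[α=β], [γ], [δ]}} (3 elements).


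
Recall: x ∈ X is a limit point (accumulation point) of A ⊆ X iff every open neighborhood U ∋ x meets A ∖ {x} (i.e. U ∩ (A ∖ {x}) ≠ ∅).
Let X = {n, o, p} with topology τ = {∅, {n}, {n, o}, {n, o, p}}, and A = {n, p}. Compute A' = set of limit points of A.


A' = {o, p}

For each x ∈ X, list the open sets U ∈ τ with x ∈ U, then check whether U ∩ (A ∖ {x}) ≠ ∅ for every such U.
  x = n: open {n} ∋ x has {n} ∩ (A ∖ {n}) = ∅, so x is NOT a limit point.
  x = o: opens ∋ x are {n, o}, {n, o, p}; each meets A ∖ {o}, so x IS a limit point.
  x = p: opens ∋ x are {n, o, p}; each meets A ∖ {p}, so x IS a limit point.
Collecting: A' = {o, p}.


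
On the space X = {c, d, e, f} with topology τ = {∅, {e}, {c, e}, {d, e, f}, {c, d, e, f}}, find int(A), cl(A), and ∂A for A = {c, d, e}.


int(A) = {c, e}, cl(A) = {c, d, e, f}, ∂A = {d, f}.

Closed sets in (X, τ) are complements of opens:
  closed(X, τ) = {∅, {c}, {d, f}, {c, d, f}, {c, d, e, f}}.
int(A) = ⋃ {U ∈ τ : U ⊆ A}. Opens contained in A: ∅, {e}, {c, e}.
Taking the union of these: int(A) = {c, e}.
cl(A) = ⋂ {C closed : A ⊆ C}. Closed sets containing A: {c, d, e, f}.
Intersecting these: cl(A) = {c, d, e, f}.
∂A = cl(A) ∖ int(A) = {c, d, e, f} ∖ {c, e} = {d, f}.


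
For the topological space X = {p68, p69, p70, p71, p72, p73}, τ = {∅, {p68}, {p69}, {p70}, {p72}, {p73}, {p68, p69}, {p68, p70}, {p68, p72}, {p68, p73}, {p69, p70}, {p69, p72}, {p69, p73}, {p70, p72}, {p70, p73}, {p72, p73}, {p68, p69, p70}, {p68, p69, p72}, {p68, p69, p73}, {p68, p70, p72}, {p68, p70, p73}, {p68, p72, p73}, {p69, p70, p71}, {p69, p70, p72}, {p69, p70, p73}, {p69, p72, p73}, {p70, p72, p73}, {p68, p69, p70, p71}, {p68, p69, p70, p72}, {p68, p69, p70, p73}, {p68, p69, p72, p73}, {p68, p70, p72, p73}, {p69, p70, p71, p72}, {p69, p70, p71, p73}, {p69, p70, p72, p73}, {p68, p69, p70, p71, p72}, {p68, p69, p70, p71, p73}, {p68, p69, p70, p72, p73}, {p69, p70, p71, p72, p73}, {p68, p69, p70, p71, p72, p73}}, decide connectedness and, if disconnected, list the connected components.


(X, τ) is disconnected; components = [{p68}, {p72}, {p73}, {p69, p70, p71}].

Find clopen sets (U ∈ τ with X ∖ U ∈ τ):
  U = ∅, X ∖ U = {p68, p69, p70, p71, p72, p73} — both open, so U is clopen.
  U = {p68}, X ∖ U = {p69, p70, p71, p72, p73} — both open, so U is clopen.
  U = {p72}, X ∖ U = {p68, p69, p70, p71, p73} — both open, so U is clopen.
  U = {p73}, X ∖ U = {p68, p69, p70, p71, p72} — both open, so U is clopen.
  U = {p68, p72}, X ∖ U = {p69, p70, p71, p73} — both open, so U is clopen.
  U = {p68, p73}, X ∖ U = {p69, p70, p71, p72} — both open, so U is clopen.
  U = {p72, p73}, X ∖ U = {p68, p69, p70, p71} — both open, so U is clopen.
  U = {p68, p72, p73}, X ∖ U = {p69, p70, p71} — both open, so U is clopen.
  U = {p69, p70, p71}, X ∖ U = {p68, p72, p73} — both open, so U is clopen.
  U = {p68, p69, p70, p71}, X ∖ U = {p72, p73} — both open, so U is clopen.
  U = {p69, p70, p71, p72}, X ∖ U = {p68, p73} — both open, so U is clopen.
  U = {p69, p70, p71, p73}, X ∖ U = {p68, p72} — both open, so U is clopen.
  U = {p68, p69, p70, p71, p72}, X ∖ U = {p73} — both open, so U is clopen.
  U = {p68, p69, p70, p71, p73}, X ∖ U = {p72} — both open, so U is clopen.
  U = {p69, p70, p71, p72, p73}, X ∖ U = {p68} — both open, so U is clopen.
  U = {p68, p69, p70, p71, p72, p73}, X ∖ U = ∅ — both open, so U is clopen.
Nontrivial clopen(s) exist: e.g. {p69, p70, p71}. So (X, τ) is disconnected.
Compute connected components by grouping points that agree on all clopens:
  component: {p68}
  component: {p72}
  component: {p73}
  component: {p69, p70, p71}


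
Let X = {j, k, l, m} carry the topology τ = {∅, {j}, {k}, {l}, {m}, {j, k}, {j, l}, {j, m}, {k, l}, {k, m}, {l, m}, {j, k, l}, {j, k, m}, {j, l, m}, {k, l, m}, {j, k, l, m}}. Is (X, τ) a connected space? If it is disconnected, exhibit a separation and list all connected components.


(X, τ) is disconnected; components = [{j}, {k}, {l}, {m}].

Find clopen sets (U ∈ τ with X ∖ U ∈ τ):
  U = ∅, X ∖ U = {j, k, l, m} — both open, so U is clopen.
  U = {j}, X ∖ U = {k, l, m} — both open, so U is clopen.
  U = {k}, X ∖ U = {j, l, m} — both open, so U is clopen.
  U = {l}, X ∖ U = {j, k, m} — both open, so U is clopen.
  U = {m}, X ∖ U = {j, k, l} — both open, so U is clopen.
  U = {j, k}, X ∖ U = {l, m} — both open, so U is clopen.
  U = {j, l}, X ∖ U = {k, m} — both open, so U is clopen.
  U = {j, m}, X ∖ U = {k, l} — both open, so U is clopen.
  U = {k, l}, X ∖ U = {j, m} — both open, so U is clopen.
  U = {k, m}, X ∖ U = {j, l} — both open, so U is clopen.
  U = {l, m}, X ∖ U = {j, k} — both open, so U is clopen.
  U = {j, k, l}, X ∖ U = {m} — both open, so U is clopen.
  U = {j, k, m}, X ∖ U = {l} — both open, so U is clopen.
  U = {j, l, m}, X ∖ U = {k} — both open, so U is clopen.
  U = {k, l, m}, X ∖ U = {j} — both open, so U is clopen.
  U = {j, k, l, m}, X ∖ U = ∅ — both open, so U is clopen.
Nontrivial clopen(s) exist: e.g. {j, l, m}. So (X, τ) is disconnected.
Compute connected components by grouping points that agree on all clopens:
  component: {j}
  component: {k}
  component: {l}
  component: {m}


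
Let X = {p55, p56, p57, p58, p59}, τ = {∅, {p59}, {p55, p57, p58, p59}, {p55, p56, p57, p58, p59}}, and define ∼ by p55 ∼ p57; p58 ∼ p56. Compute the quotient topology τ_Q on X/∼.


X/∼ = {[p55=p57], [p56=p58], [p59]}; |τ_Q| = 3.

Equivalence classes: [p55=p57], [p56=p58], [p59].
Quotient map π: X → X/∼ sends p55 ↦ [p55=p57], p56 ↦ [p56=p58], p57 ↦ [p55=p57], p58 ↦ [p56=p58], p59 ↦ [p59].
For each subset V ⊆ X/∼, compute π^{-1}(V) ⊆ X and check whether π^{-1}(V) ∈ τ. V is open in τ_Q iff π^{-1}(V) ∈ τ.
  V = {}: π^{-1}(V) = ∅ ∈ τ ✓.
  V = {[p55=p57]}: π^{-1}(V) = {p55, p57} ∉ τ ✗.
  V = {[p56=p58]}: π^{-1}(V) = {p56, p58} ∉ τ ✗.
  V = {[p55=p57], [p56=p58]}: π^{-1}(V) = {p55, p56, p57, p58} ∉ τ ✗.
  V = {[p59]}: π^{-1}(V) = {p59} ∈ τ ✓.
  V = {[p55=p57], [p59]}: π^{-1}(V) = {p55, p57, p59} ∉ τ ✗.
  V = {[p56=p58], [p59]}: π^{-1}(V) = {p56, p58, p59} ∉ τ ✗.
  V = {[p55=p57], [p56=p58], [p59]}: π^{-1}(V) = {p55, p56, p57, p58, p59} ∈ τ ✓.
Open sets in the quotient: τ_Q = {{}, {[p59]}, {[p55=p57], [p56=p58], [p59]}} (3 elements).


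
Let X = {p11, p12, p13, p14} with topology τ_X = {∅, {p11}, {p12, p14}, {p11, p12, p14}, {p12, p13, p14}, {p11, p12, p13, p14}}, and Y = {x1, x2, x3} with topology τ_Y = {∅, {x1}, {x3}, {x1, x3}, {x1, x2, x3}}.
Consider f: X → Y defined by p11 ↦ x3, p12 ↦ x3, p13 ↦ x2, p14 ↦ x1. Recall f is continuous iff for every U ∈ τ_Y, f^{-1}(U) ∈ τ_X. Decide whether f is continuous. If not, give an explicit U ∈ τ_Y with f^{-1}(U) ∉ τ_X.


f is NOT continuous.

Compute f^{-1}(U) for each U ∈ τ_Y:
  U = ∅: f^{-1}(U) = ∅ ∈ τ_X ✓.
  U = {x1}: f^{-1}(U) = {p14} ∉ τ_X ✗.
  U = {x3}: f^{-1}(U) = {p11, p12} ∉ τ_X ✗.
  U = {x1, x3}: f^{-1}(U) = {p11, p12, p14} ∈ τ_X ✓.
  U = {x1, x2, x3}: f^{-1}(U) = {p11, p12, p13, p14} ∈ τ_X ✓.
Found U = {x1} with f^{-1}(U) = {p14} not in τ_X. Therefore f is NOT continuous.


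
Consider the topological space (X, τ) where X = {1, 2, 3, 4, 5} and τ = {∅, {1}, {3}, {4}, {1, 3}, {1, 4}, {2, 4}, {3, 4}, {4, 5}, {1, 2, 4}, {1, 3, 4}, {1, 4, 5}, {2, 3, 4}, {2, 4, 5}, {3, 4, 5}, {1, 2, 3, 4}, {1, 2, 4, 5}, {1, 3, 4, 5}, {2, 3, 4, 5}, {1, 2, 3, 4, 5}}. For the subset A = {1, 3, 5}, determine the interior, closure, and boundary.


int(A) = {1, 3}, cl(A) = {1, 3, 5}, ∂A = {5}.

Closed sets in (X, τ) are complements of opens:
  closed(X, τ) = {∅, {1}, {2}, {3}, {5}, {1, 2}, {1, 3}, {1, 5}, {2, 3}, {2, 5}, {3, 5}, {1, 2, 3}, {1, 2, 5}, {1, 3, 5}, {2, 3, 5}, {2, 4, 5}, {1, 2, 3, 5}, {1, 2, 4, 5}, {2, 3, 4, 5}, {1, 2, 3, 4, 5}}.
int(A) = ⋃ {U ∈ τ : U ⊆ A}. Opens contained in A: ∅, {1}, {3}, {1, 3}.
Taking the union of these: int(A) = {1, 3}.
cl(A) = ⋂ {C closed : A ⊆ C}. Closed sets containing A: {1, 3, 5}, {1, 2, 3, 5}, {1, 2, 3, 4, 5}.
Intersecting these: cl(A) = {1, 3, 5}.
∂A = cl(A) ∖ int(A) = {1, 3, 5} ∖ {1, 3} = {5}.


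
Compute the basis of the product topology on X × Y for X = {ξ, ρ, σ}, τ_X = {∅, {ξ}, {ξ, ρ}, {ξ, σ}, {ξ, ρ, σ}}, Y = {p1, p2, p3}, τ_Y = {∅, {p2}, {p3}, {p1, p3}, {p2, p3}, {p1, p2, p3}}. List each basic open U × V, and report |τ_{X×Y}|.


Basis B = {∅ × ∅, {ξ} × {p2}, {ξ} × {p3}, {ξ} × {p1, p3}, {ξ} × {p2, p3}, {ξ, ρ} × {p2}, {ξ, σ} × {p2}, {ξ, ρ} × {p3}, {ξ, σ} × {p3}, {ξ} × {p1, p2, p3}, {ξ, ρ, σ} × {p2}, {ξ, ρ, σ} × {p3}, {ξ, ρ} × {p1, p3}, {ξ, σ} × {p1, p3}, {ξ, ρ} × {p2, p3}, {ξ, σ} × {p2, p3}, {ξ, ρ} × {p1, p2, p3}, {ξ, σ} × {p1, p2, p3}, {ξ, ρ, σ} × {p1, p3}, {ξ, ρ, σ} × {p2, p3}, {ξ, ρ, σ} × {p1, p2, p3}}; |τ_{X×Y}| = 70.

Enumerate products U × V with U ∈ τ_X, V ∈ τ_Y (deduplicated):
  ∅ × ∅ = {} (∅)
  {ξ} × {p2} = {(ξ,p2)}
  {ξ} × {p3} = {(ξ,p3)}
  {ξ} × {p1, p3} = {(ξ,p1), (ξ,p3)}
  {ξ} × {p2, p3} = {(ξ,p2), (ξ,p3)}
  {ξ, ρ} × {p2} = {(ξ,p2), (ρ,p2)}
  {ξ, σ} × {p2} = {(ξ,p2), (σ,p2)}
  {ξ, ρ} × {p3} = {(ξ,p3), (ρ,p3)}
  {ξ, σ} × {p3} = {(ξ,p3), (σ,p3)}
  {ξ} × {p1, p2, p3} = {(ξ,p1), (ξ,p2), (ξ,p3)}
  {ξ, ρ, σ} × {p2} = {(ξ,p2), (ρ,p2), (σ,p2)}
  {ξ, ρ, σ} × {p3} = {(ξ,p3), (ρ,p3), (σ,p3)}
  {ξ, ρ} × {p1, p3} = {(ξ,p1), (ξ,p3), (ρ,p1), (ρ,p3)}
  {ξ, σ} × {p1, p3} = {(ξ,p1), (ξ,p3), (σ,p1), (σ,p3)}
  {ξ, ρ} × {p2, p3} = {(ξ,p2), (ξ,p3), (ρ,p2), (ρ,p3)}
  {ξ, σ} × {p2, p3} = {(ξ,p2), (ξ,p3), (σ,p2), (σ,p3)}
  {ξ, ρ} × {p1, p2, p3} = {(ξ,p1), (ξ,p2), (ξ,p3), (ρ,p1), (ρ,p2), (ρ,p3)}
  {ξ, σ} × {p1, p2, p3} = {(ξ,p1), (ξ,p2), (ξ,p3), (σ,p1), (σ,p2), (σ,p3)}
  {ξ, ρ, σ} × {p1, p3} = {(ξ,p1), (ξ,p3), (ρ,p1), (ρ,p3), (σ,p1), (σ,p3)}
  {ξ, ρ, σ} × {p2, p3} = {(ξ,p2), (ξ,p3), (ρ,p2), (ρ,p3), (σ,p2), (σ,p3)}
  {ξ, ρ, σ} × {p1, p2, p3} = {(ξ,p1), (ξ,p2), (ξ,p3), (ρ,p1), (ρ,p2), (ρ,p3), (σ,p1), (σ,p2), (σ,p3)}
These 21 distinct sets form the basis B.
Close under arbitrary unions to get τ_{X×Y}; counting gives |τ_{X×Y}| = 70.


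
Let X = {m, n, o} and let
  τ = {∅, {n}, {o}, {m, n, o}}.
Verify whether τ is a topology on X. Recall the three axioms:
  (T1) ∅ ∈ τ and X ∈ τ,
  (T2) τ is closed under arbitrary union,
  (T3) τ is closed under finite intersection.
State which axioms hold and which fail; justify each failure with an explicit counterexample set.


τ is NOT a topology on X.

Axiom (T1): ∅ ∈ τ? Yes; X ∈ τ? Yes.
Axiom (T2/T3): check pairwise unions and intersections of members of τ.
Counterexample for (T2): {n} ∪ {o} = {n, o} ∉ τ. Therefore τ is NOT a topology.


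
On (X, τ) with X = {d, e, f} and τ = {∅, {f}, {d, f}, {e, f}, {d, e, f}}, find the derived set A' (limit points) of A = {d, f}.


A' = {d, e}

For each x ∈ X, list the open sets U ∈ τ with x ∈ U, then check whether U ∩ (A ∖ {x}) ≠ ∅ for every such U.
  x = d: opens ∋ x are {d, f}, {d, e, f}; each meets A ∖ {d}, so x IS a limit point.
  x = e: opens ∋ x are {e, f}, {d, e, f}; each meets A ∖ {e}, so x IS a limit point.
  x = f: open {f} ∋ x has {f} ∩ (A ∖ {f}) = ∅, so x is NOT a limit point.
Collecting: A' = {d, e}.


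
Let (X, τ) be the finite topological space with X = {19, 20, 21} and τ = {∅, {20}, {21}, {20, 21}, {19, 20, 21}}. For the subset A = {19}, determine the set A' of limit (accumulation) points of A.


A' = ∅

For each x ∈ X, list the open sets U ∈ τ with x ∈ U, then check whether U ∩ (A ∖ {x}) ≠ ∅ for every such U.
  x = 19: open {19, 20, 21} ∋ x has {19, 20, 21} ∩ (A ∖ {19}) = ∅, so x is NOT a limit point.
  x = 20: open {20} ∋ x has {20} ∩ (A ∖ {20}) = ∅, so x is NOT a limit point.
  x = 21: open {21} ∋ x has {21} ∩ (A ∖ {21}) = ∅, so x is NOT a limit point.
Collecting: A' = ∅.


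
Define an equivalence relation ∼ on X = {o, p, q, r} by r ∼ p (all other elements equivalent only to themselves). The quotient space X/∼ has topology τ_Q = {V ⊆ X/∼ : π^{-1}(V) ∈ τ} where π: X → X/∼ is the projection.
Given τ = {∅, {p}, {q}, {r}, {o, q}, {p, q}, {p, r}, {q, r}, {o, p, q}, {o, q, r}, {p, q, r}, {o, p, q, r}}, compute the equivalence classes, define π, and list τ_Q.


X/∼ = {[o], [p=r], [q]}; |τ_Q| = 6.

Equivalence classes: [o], [p=r], [q].
Quotient map π: X → X/∼ sends o ↦ [o], p ↦ [p=r], q ↦ [q], r ↦ [p=r].
For each subset V ⊆ X/∼, compute π^{-1}(V) ⊆ X and check whether π^{-1}(V) ∈ τ. V is open in τ_Q iff π^{-1}(V) ∈ τ.
  V = {}: π^{-1}(V) = ∅ ∈ τ ✓.
  V = {[o]}: π^{-1}(V) = {o} ∉ τ ✗.
  V = {[p=r]}: π^{-1}(V) = {p, r} ∈ τ ✓.
  V = {[o], [p=r]}: π^{-1}(V) = {o, p, r} ∉ τ ✗.
  V = {[q]}: π^{-1}(V) = {q} ∈ τ ✓.
  V = {[o], [q]}: π^{-1}(V) = {o, q} ∈ τ ✓.
  V = {[p=r], [q]}: π^{-1}(V) = {p, q, r} ∈ τ ✓.
  V = {[o], [p=r], [q]}: π^{-1}(V) = {o, p, q, r} ∈ τ ✓.
Open sets in the quotient: τ_Q = {{}, {[p=r]}, {[q]}, {[o], [q]}, {[p=r], [q]}, {[o], [p=r], [q]}} (6 elements).


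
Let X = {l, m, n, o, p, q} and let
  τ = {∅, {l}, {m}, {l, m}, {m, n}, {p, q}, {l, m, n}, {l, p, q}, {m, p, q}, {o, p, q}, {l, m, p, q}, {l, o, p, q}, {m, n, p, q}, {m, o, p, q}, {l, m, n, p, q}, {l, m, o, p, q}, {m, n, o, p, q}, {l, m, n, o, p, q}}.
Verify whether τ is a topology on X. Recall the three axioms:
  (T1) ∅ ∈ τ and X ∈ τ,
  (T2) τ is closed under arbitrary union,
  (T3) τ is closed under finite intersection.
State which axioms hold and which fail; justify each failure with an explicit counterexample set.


τ IS a topology on X.

Axiom (T1): ∅ ∈ τ? Yes; X ∈ τ? Yes.
Axiom (T2/T3): check pairwise unions and intersections of members of τ.
All pairwise intersections and unions checked — each lies in τ. Therefore τ satisfies (T1), (T2), (T3): it IS a topology on X.


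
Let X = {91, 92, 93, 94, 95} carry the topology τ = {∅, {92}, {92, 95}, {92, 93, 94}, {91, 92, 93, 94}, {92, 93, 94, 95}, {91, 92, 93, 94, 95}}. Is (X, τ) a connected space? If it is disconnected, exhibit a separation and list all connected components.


(X, τ) is connected.

Find clopen sets (U ∈ τ with X ∖ U ∈ τ):
  U = ∅, X ∖ U = {91, 92, 93, 94, 95} — both open, so U is clopen.
  U = {91, 92, 93, 94, 95}, X ∖ U = ∅ — both open, so U is clopen.
Only trivial clopens (∅ and X) exist, so (X, τ) is connected.
Compute connected components by grouping points that agree on all clopens:
  component: {91, 92, 93, 94, 95}


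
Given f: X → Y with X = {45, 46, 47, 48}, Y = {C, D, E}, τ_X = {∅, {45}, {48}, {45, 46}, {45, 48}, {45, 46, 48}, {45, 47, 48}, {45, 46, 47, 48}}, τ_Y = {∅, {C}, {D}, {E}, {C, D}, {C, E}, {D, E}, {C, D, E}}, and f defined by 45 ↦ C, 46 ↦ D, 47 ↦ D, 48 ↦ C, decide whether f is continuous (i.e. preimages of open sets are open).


f is NOT continuous.

Compute f^{-1}(U) for each U ∈ τ_Y:
  U = ∅: f^{-1}(U) = ∅ ∈ τ_X ✓.
  U = {C}: f^{-1}(U) = {45, 48} ∈ τ_X ✓.
  U = {D}: f^{-1}(U) = {46, 47} ∉ τ_X ✗.
  U = {E}: f^{-1}(U) = ∅ ∈ τ_X ✓.
  U = {C, D}: f^{-1}(U) = {45, 46, 47, 48} ∈ τ_X ✓.
  U = {C, E}: f^{-1}(U) = {45, 48} ∈ τ_X ✓.
  U = {D, E}: f^{-1}(U) = {46, 47} ∉ τ_X ✗.
  U = {C, D, E}: f^{-1}(U) = {45, 46, 47, 48} ∈ τ_X ✓.
Found U = {D} with f^{-1}(U) = {46, 47} not in τ_X. Therefore f is NOT continuous.


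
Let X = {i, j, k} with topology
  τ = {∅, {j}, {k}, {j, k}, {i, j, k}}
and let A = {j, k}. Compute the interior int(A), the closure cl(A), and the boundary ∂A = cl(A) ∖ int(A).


int(A) = {j, k}, cl(A) = {i, j, k}, ∂A = {i}.

Closed sets in (X, τ) are complements of opens:
  closed(X, τ) = {∅, {i}, {i, j}, {i, k}, {i, j, k}}.
int(A) = ⋃ {U ∈ τ : U ⊆ A}. Opens contained in A: ∅, {j}, {k}, {j, k}.
Taking the union of these: int(A) = {j, k}.
cl(A) = ⋂ {C closed : A ⊆ C}. Closed sets containing A: {i, j, k}.
Intersecting these: cl(A) = {i, j, k}.
∂A = cl(A) ∖ int(A) = {i, j, k} ∖ {j, k} = {i}.


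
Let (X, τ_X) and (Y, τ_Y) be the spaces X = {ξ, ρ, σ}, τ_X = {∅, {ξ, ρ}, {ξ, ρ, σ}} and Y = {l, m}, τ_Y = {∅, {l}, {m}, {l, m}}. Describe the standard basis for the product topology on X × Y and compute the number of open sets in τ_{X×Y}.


Basis B = {∅ × ∅, {ξ, ρ} × {l}, {ξ, ρ} × {m}, {ξ, ρ, σ} × {l}, {ξ, ρ, σ} × {m}, {ξ, ρ} × {l, m}, {ξ, ρ, σ} × {l, m}}; |τ_{X×Y}| = 9.

Enumerate products U × V with U ∈ τ_X, V ∈ τ_Y (deduplicated):
  ∅ × ∅ = {} (∅)
  {ξ, ρ} × {l} = {(ξ,l), (ρ,l)}
  {ξ, ρ} × {m} = {(ξ,m), (ρ,m)}
  {ξ, ρ, σ} × {l} = {(ξ,l), (ρ,l), (σ,l)}
  {ξ, ρ, σ} × {m} = {(ξ,m), (ρ,m), (σ,m)}
  {ξ, ρ} × {l, m} = {(ξ,l), (ξ,m), (ρ,l), (ρ,m)}
  {ξ, ρ, σ} × {l, m} = {(ξ,l), (ξ,m), (ρ,l), (ρ,m), (σ,l), (σ,m)}
These 7 distinct sets form the basis B.
Close under arbitrary unions to get τ_{X×Y}; counting gives |τ_{X×Y}| = 9.


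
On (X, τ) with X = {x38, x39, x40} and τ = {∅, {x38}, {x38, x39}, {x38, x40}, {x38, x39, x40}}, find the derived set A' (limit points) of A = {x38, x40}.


A' = {x39, x40}

For each x ∈ X, list the open sets U ∈ τ with x ∈ U, then check whether U ∩ (A ∖ {x}) ≠ ∅ for every such U.
  x = x38: open {x38} ∋ x has {x38} ∩ (A ∖ {x38}) = ∅, so x is NOT a limit point.
  x = x39: opens ∋ x are {x38, x39}, {x38, x39, x40}; each meets A ∖ {x39}, so x IS a limit point.
  x = x40: opens ∋ x are {x38, x40}, {x38, x39, x40}; each meets A ∖ {x40}, so x IS a limit point.
Collecting: A' = {x39, x40}.


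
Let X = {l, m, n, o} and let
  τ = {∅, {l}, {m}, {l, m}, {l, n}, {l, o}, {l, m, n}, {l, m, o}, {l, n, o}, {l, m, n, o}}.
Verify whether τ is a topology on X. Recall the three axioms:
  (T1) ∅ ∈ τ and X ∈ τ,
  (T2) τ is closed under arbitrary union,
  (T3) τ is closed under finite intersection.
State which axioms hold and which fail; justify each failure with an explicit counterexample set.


τ IS a topology on X.

Axiom (T1): ∅ ∈ τ? Yes; X ∈ τ? Yes.
Axiom (T2/T3): check pairwise unions and intersections of members of τ.
All pairwise intersections and unions checked — each lies in τ. Therefore τ satisfies (T1), (T2), (T3): it IS a topology on X.


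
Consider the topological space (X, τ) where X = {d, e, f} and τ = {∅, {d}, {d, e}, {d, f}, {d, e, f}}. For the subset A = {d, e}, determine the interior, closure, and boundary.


int(A) = {d, e}, cl(A) = {d, e, f}, ∂A = {f}.

Closed sets in (X, τ) are complements of opens:
  closed(X, τ) = {∅, {e}, {f}, {e, f}, {d, e, f}}.
int(A) = ⋃ {U ∈ τ : U ⊆ A}. Opens contained in A: ∅, {d}, {d, e}.
Taking the union of these: int(A) = {d, e}.
cl(A) = ⋂ {C closed : A ⊆ C}. Closed sets containing A: {d, e, f}.
Intersecting these: cl(A) = {d, e, f}.
∂A = cl(A) ∖ int(A) = {d, e, f} ∖ {d, e} = {f}.


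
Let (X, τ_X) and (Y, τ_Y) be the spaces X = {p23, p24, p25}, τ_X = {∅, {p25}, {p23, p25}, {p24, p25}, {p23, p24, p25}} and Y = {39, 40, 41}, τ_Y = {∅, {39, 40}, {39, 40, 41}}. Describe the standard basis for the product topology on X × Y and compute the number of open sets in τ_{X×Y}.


Basis B = {∅ × ∅, {p25} × {39, 40}, {p25} × {39, 40, 41}, {p23, p25} × {39, 40}, {p24, p25} × {39, 40}, {p23, p25} × {39, 40, 41}, {p23, p24, p25} × {39, 40}, {p24, p25} × {39, 40, 41}, {p23, p24, p25} × {39, 40, 41}}; |τ_{X×Y}| = 14.

Enumerate products U × V with U ∈ τ_X, V ∈ τ_Y (deduplicated):
  ∅ × ∅ = {} (∅)
  {p25} × {39, 40} = {(p25,39), (p25,40)}
  {p25} × {39, 40, 41} = {(p25,39), (p25,40), (p25,41)}
  {p23, p25} × {39, 40} = {(p23,39), (p23,40), (p25,39), (p25,40)}
  {p24, p25} × {39, 40} = {(p24,39), (p24,40), (p25,39), (p25,40)}
  {p23, p25} × {39, 40, 41} = {(p23,39), (p23,40), (p23,41), (p25,39), (p25,40), (p25,41)}
  {p23, p24, p25} × {39, 40} = {(p23,39), (p23,40), (p24,39), (p24,40), (p25,39), (p25,40)}
  {p24, p25} × {39, 40, 41} = {(p24,39), (p24,40), (p24,41), (p25,39), (p25,40), (p25,41)}
  {p23, p24, p25} × {39, 40, 41} = {(p23,39), (p23,40), (p23,41), (p24,39), (p24,40), (p24,41), (p25,39), (p25,40), (p25,41)}
These 9 distinct sets form the basis B.
Close under arbitrary unions to get τ_{X×Y}; counting gives |τ_{X×Y}| = 14.


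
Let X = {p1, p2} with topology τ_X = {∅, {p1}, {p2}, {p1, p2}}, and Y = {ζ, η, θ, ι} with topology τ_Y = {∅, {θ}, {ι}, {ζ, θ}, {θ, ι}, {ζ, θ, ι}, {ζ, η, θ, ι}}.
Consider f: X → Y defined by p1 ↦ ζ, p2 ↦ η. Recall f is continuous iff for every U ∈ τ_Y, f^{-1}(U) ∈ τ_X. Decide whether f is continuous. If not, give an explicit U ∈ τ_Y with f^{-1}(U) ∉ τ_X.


f IS continuous.

Compute f^{-1}(U) for each U ∈ τ_Y:
  U = ∅: f^{-1}(U) = ∅ ∈ τ_X ✓.
  U = {θ}: f^{-1}(U) = ∅ ∈ τ_X ✓.
  U = {ι}: f^{-1}(U) = ∅ ∈ τ_X ✓.
  U = {ζ, θ}: f^{-1}(U) = {p1} ∈ τ_X ✓.
  U = {θ, ι}: f^{-1}(U) = ∅ ∈ τ_X ✓.
  U = {ζ, θ, ι}: f^{-1}(U) = {p1} ∈ τ_X ✓.
  U = {ζ, η, θ, ι}: f^{-1}(U) = {p1, p2} ∈ τ_X ✓.
Every preimage lies in τ_X, so f IS continuous.


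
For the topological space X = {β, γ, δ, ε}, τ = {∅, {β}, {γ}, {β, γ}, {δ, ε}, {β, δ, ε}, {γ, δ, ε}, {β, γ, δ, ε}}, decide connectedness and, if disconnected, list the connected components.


(X, τ) is disconnected; components = [{β}, {γ}, {δ, ε}].

Find clopen sets (U ∈ τ with X ∖ U ∈ τ):
  U = ∅, X ∖ U = {β, γ, δ, ε} — both open, so U is clopen.
  U = {β}, X ∖ U = {γ, δ, ε} — both open, so U is clopen.
  U = {γ}, X ∖ U = {β, δ, ε} — both open, so U is clopen.
  U = {β, γ}, X ∖ U = {δ, ε} — both open, so U is clopen.
  U = {δ, ε}, X ∖ U = {β, γ} — both open, so U is clopen.
  U = {β, δ, ε}, X ∖ U = {γ} — both open, so U is clopen.
  U = {γ, δ, ε}, X ∖ U = {β} — both open, so U is clopen.
  U = {β, γ, δ, ε}, X ∖ U = ∅ — both open, so U is clopen.
Nontrivial clopen(s) exist: e.g. {δ, ε}. So (X, τ) is disconnected.
Compute connected components by grouping points that agree on all clopens:
  component: {β}
  component: {γ}
  component: {δ, ε}


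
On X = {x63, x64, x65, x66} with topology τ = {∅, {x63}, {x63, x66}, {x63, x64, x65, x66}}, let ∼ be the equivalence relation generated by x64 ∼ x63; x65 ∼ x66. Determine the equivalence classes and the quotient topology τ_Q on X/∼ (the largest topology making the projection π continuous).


X/∼ = {[x63=x64], [x65=x66]}; |τ_Q| = 2.

Equivalence classes: [x63=x64], [x65=x66].
Quotient map π: X → X/∼ sends x63 ↦ [x63=x64], x64 ↦ [x63=x64], x65 ↦ [x65=x66], x66 ↦ [x65=x66].
For each subset V ⊆ X/∼, compute π^{-1}(V) ⊆ X and check whether π^{-1}(V) ∈ τ. V is open in τ_Q iff π^{-1}(V) ∈ τ.
  V = {}: π^{-1}(V) = ∅ ∈ τ ✓.
  V = {[x63=x64]}: π^{-1}(V) = {x63, x64} ∉ τ ✗.
  V = {[x65=x66]}: π^{-1}(V) = {x65, x66} ∉ τ ✗.
  V = {[x63=x64], [x65=x66]}: π^{-1}(V) = {x63, x64, x65, x66} ∈ τ ✓.
Open sets in the quotient: τ_Q = {{}, {[x63=x64], [x65=x66]}} (2 elements).
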